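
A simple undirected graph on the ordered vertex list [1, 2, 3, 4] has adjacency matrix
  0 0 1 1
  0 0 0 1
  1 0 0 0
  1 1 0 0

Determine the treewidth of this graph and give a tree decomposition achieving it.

Treewidth 1.
Bags: B1 = {1, 3}  B2 = {1, 4}  B3 = {2, 4}
Tree: B1–B2, B2–B3

The largest bag has 2 vertices, giving width 1; this decomposition certifies tw(G) ≤ 1. Any graph with an edge has treewidth ≥ 1, and G has the edge 3–1. Hence tw(G) = 1 exactly.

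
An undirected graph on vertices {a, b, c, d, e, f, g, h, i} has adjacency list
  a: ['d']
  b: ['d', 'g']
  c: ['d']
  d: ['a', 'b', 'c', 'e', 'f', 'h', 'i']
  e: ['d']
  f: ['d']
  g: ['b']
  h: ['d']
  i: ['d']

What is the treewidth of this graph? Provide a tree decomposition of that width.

Treewidth 1.
One optimal decomposition is:
Bags: B1 = {b, d}  B2 = {a, d}  B3 = {c, d}  B4 = {d, e}  B5 = {b, g}  B6 = {d, h}  B7 = {d, f}  B8 = {d, i}
Tree: B1–B2, B2–B3, B2–B4, B1–B5, B3–B6, B4–B7, B2–B8

Every bag has size at most 2, so the width is 2 − 1 = 1 and tw(G) ≤ 1. Since G has at least one edge (e.g. b–d), it is not an edgeless graph, so tw(G) ≥ 1. Hence tw(G) = 1 exactly.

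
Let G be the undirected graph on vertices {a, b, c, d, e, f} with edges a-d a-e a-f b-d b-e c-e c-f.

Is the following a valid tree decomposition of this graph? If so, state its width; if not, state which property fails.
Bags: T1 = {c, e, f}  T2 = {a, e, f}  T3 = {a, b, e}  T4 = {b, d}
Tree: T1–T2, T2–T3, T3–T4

A tree decomposition must satisfy three properties: every vertex lies in some bag; for every edge, both endpoints lie together in some bag; and for every vertex, the bags containing it form a connected subtree. Here edge (a,d) lies in no bag, so the decomposition is invalid.

No — edge (a,d) lies in no bag.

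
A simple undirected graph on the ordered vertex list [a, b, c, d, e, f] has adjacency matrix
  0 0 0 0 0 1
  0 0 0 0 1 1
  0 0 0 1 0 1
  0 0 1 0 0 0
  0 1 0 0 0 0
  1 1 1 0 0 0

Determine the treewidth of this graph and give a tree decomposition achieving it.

Treewidth 1.
One optimal decomposition is:
Bags: B1 = {c, f}  B2 = {b, f}  B3 = {b, e}  B4 = {a, f}  B5 = {c, d}
Tree: B1–B2, B2–B3, B1–B4, B1–B5

Each bag holds 2 vertices, so the decomposition has width 1, which upper-bounds the treewidth. Since G has at least one edge (e.g. c–f), it is not an edgeless graph, so tw(G) ≥ 1. Hence tw(G) = 1 exactly.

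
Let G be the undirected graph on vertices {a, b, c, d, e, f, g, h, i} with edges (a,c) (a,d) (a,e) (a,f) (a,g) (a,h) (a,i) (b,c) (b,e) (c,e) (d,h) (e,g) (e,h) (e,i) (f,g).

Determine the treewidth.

2

A width-2 tree decomposition is:
Bags: B1 = {a, e, h}  B2 = {a, d, h}  B3 = {a, e, g}  B4 = {a, e, i}  B5 = {a, c, e}  B6 = {a, f, g}  B7 = {b, c, e}
Tree: B1–B2, B1–B3, B1–B4, B1–B5, B3–B6, B5–B7
Every bag has size at most 3, so the width is 3 − 1 = 2 and tw(G) ≤ 2. For the lower bound, the 3 vertices {a, d, h} are pairwise adjacent, and any tree decomposition puts a clique entirely inside one bag — forcing width ≥ 2. Hence tw(G) = 2 exactly.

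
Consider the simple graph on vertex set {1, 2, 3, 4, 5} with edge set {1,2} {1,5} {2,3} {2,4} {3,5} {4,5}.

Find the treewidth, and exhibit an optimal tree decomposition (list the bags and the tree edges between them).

Each bag holds 3 vertices, so the decomposition has width 2, which upper-bounds the treewidth. The edges 3–5–1–2–3 form a cycle, so G is not a tree and its treewidth is at least 2. The upper and lower bounds meet at 2, so that is the treewidth.

Treewidth 2.
One optimal decomposition is:
Bags: B1 = {2, 3, 5}  B2 = {1, 2, 5}  B3 = {2, 4, 5}
Tree: B1–B2, B2–B3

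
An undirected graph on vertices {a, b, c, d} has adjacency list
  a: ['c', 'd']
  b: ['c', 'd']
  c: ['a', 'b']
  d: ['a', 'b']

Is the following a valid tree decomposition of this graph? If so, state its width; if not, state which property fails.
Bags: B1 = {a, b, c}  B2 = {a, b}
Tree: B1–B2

A tree decomposition must satisfy three properties: every vertex lies in some bag; for every edge, both endpoints lie together in some bag; and for every vertex, the bags containing it form a connected subtree. Here vertex d appears in no bag, so the decomposition is invalid.

No — vertex d appears in no bag.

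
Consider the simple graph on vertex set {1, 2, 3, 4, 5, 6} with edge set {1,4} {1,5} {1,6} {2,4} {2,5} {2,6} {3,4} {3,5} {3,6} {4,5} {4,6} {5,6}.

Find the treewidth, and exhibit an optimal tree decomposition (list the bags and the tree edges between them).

Treewidth 3.
One optimal decomposition is:
Bags: B1 = {2, 4, 5, 6}  B2 = {3, 4, 5, 6}  B3 = {1, 4, 5, 6}
Tree: B1–B2, B1–B3

Every bag has size at most 4, so the width is 4 − 1 = 3 and tw(G) ≤ 3. On the other hand G contains the 4-clique {1, 4, 5, 6}. A clique must lie in a single bag of any decomposition, so no decomposition can have width below 3. Combining the bounds, tw(G) = 3.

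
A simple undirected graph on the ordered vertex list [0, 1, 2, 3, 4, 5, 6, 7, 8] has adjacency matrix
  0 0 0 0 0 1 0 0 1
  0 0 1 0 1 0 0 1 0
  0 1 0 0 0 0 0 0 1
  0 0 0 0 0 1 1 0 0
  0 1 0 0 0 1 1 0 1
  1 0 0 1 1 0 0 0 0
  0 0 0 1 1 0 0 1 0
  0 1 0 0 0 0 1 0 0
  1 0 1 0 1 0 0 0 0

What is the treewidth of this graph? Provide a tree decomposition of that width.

The largest bag has 4 vertices, giving width 3; this decomposition certifies tw(G) ≤ 3. For the lower bound: the 4 vertex sets {3,6,7}, {5}, {4}, {0,1,2,8} are disjoint, each induces a connected subgraph, and every pair is joined by at least one edge of G. Contracting each set to a single vertex therefore yields K_{4} as a minor, and since treewidth is minor-monotone, tw(G) ≥ tw(K_{4}) = 3. Therefore the treewidth is 3.

Treewidth 3.
One optimal decomposition is:
Bags: B1 = {3, 5, 6, 7}  B2 = {4, 5, 6, 7}  B3 = {1, 4, 5, 7}  B4 = {0, 1, 4, 5}  B5 = {0, 1, 4, 8}  B6 = {0, 1, 2, 8}
Tree: B1–B2, B2–B3, B3–B4, B4–B5, B5–B6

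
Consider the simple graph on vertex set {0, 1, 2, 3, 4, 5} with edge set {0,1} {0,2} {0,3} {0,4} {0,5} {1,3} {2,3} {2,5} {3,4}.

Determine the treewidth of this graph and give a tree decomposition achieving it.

Every bag has size at most 3, so the width is 3 − 1 = 2 and tw(G) ≤ 2. On the other hand G contains the 3-clique {0, 1, 3}. A clique must lie in a single bag of any decomposition, so no decomposition can have width below 2. The upper and lower bounds meet at 2, so that is the treewidth.

Treewidth 2.
One such decomposition:
Bags: B1 = {0, 3, 4}  B2 = {0, 2, 3}  B3 = {0, 2, 5}  B4 = {0, 1, 3}
Tree: B1–B2, B2–B3, B1–B4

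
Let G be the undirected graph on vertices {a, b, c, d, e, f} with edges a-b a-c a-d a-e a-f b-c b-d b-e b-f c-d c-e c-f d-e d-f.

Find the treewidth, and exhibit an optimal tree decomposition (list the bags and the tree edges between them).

The largest bag has 5 vertices, giving width 4; this decomposition certifies tw(G) ≤ 4. Conversely, {a, b, c, d, e} is a clique of size 5, and the vertices of any clique must share a bag in every tree decomposition; so some bag has ≥ 5 vertices and tw(G) ≥ 4. The upper and lower bounds meet at 4, so that is the treewidth.

Treewidth 4.
One optimal decomposition is:
Bags: B1 = {a, b, c, d, e}  B2 = {a, b, c, d, f}
Tree: B1–B2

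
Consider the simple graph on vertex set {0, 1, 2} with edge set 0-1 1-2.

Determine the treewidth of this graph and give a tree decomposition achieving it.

Every bag has size at most 2, so the width is 2 − 1 = 1 and tw(G) ≤ 1. G has an edge, so its treewidth is at least 1. The upper and lower bounds meet at 1, so that is the treewidth.

Treewidth 1.
One optimal decomposition is:
Bags: B1 = {0, 1}  B2 = {1, 2}
Tree: B1–B2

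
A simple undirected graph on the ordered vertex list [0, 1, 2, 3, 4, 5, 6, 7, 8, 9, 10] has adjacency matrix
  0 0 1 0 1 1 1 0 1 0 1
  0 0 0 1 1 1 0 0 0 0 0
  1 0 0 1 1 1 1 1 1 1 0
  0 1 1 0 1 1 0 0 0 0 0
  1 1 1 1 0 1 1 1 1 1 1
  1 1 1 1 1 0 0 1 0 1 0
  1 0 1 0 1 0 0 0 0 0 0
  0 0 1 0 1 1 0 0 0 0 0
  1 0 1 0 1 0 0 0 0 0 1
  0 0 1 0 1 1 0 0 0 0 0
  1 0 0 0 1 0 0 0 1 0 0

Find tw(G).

3

A width-3 tree decomposition is:
Bags: B1 = {0, 2, 4, 6}  B2 = {0, 2, 4, 8}  B3 = {0, 2, 4, 5}  B4 = {2, 4, 5, 7}  B5 = {2, 4, 5, 9}  B6 = {0, 4, 8, 10}  B7 = {2, 3, 4, 5}  B8 = {1, 3, 4, 5}
Tree: B1–B2, B2–B3, B3–B4, B3–B5, B2–B6, B5–B7, B7–B8
Each bag holds 4 vertices, so the decomposition has width 3, which upper-bounds the treewidth. Conversely, {1, 3, 4, 5} is a clique of size 4, and the vertices of any clique must share a bag in every tree decomposition; so some bag has ≥ 4 vertices and tw(G) ≥ 3. Combining the bounds, tw(G) = 3.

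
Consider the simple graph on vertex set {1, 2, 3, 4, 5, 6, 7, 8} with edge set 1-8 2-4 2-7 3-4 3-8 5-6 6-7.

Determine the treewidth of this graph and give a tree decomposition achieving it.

Treewidth 1.
One optimal decomposition is:
Bags: B1 = {5, 6}  B2 = {6, 7}  B3 = {2, 7}  B4 = {2, 4}  B5 = {3, 4}  B6 = {3, 8}  B7 = {1, 8}
Tree: B1–B2, B2–B3, B3–B4, B4–B5, B5–B6, B6–B7

Every bag has size at most 2, so the width is 2 − 1 = 1 and tw(G) ≤ 1. Since G has at least one edge (e.g. 5–6), it is not an edgeless graph, so tw(G) ≥ 1. Combining the bounds, tw(G) = 1.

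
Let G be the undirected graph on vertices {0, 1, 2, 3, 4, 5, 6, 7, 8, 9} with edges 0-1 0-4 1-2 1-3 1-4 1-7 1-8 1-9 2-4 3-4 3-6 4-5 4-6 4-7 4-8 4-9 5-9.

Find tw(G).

A width-2 tree decomposition is:
Bags: B1 = {1, 4, 7}  B2 = {1, 4, 9}  B3 = {0, 1, 4}  B4 = {1, 3, 4}  B5 = {4, 5, 9}  B6 = {3, 4, 6}  B7 = {1, 4, 8}  B8 = {1, 2, 4}
Tree: B1–B2, B1–B3, B1–B4, B2–B5, B4–B6, B4–B7, B1–B8
Every bag has size at most 3, so the width is 3 − 1 = 2 and tw(G) ≤ 2. Conversely, {0, 1, 4} is a clique of size 3, and the vertices of any clique must share a bag in every tree decomposition; so some bag has ≥ 3 vertices and tw(G) ≥ 2. The upper and lower bounds meet at 2, so that is the treewidth.

2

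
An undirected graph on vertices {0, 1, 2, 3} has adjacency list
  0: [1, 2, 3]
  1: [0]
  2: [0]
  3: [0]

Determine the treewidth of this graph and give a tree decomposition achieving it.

Every bag has size at most 2, so the width is 2 − 1 = 1 and tw(G) ≤ 1. G has an edge, so its treewidth is at least 1. The upper and lower bounds meet at 1, so that is the treewidth.

Treewidth 1.
One such decomposition:
Bags: B1 = {0, 2}  B2 = {0, 3}  B3 = {0, 1}
Tree: B1–B2, B1–B3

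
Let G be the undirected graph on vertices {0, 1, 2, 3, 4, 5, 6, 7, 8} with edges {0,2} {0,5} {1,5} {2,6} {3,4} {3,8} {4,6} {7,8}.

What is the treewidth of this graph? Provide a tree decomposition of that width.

Treewidth 1.
One optimal decomposition is:
Bags: B1 = {1, 5}  B2 = {0, 5}  B3 = {0, 2}  B4 = {2, 6}  B5 = {4, 6}  B6 = {3, 4}  B7 = {3, 8}  B8 = {7, 8}
Tree: B1–B2, B2–B3, B3–B4, B4–B5, B5–B6, B6–B7, B7–B8

The largest bag has 2 vertices, giving width 1; this decomposition certifies tw(G) ≤ 1. G has an edge, so its treewidth is at least 1. Hence tw(G) = 1 exactly.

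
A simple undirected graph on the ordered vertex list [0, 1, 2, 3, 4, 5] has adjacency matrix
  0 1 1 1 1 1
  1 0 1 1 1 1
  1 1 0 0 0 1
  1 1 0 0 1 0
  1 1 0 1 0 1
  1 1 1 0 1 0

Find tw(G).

A width-3 tree decomposition is:
Bags: B1 = {0, 1, 4, 5}  B2 = {0, 1, 2, 5}  B3 = {0, 1, 3, 4}
Tree: B1–B2, B1–B3
Every bag has size at most 4, so the width is 4 − 1 = 3 and tw(G) ≤ 3. On the other hand G contains the 4-clique {0, 1, 2, 5}. A clique must lie in a single bag of any decomposition, so no decomposition can have width below 3. Therefore the treewidth is 3.

3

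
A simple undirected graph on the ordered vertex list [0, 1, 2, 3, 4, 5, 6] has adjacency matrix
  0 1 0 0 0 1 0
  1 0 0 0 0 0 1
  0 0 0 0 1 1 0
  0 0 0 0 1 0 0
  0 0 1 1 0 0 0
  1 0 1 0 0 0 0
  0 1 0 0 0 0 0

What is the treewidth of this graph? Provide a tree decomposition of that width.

Every bag has size at most 2, so the width is 2 − 1 = 1 and tw(G) ≤ 1. G has an edge, so its treewidth is at least 1. The upper and lower bounds meet at 1, so that is the treewidth.

Treewidth 1.
One optimal decomposition is:
Bags: B1 = {3, 4}  B2 = {2, 4}  B3 = {2, 5}  B4 = {0, 5}  B5 = {0, 1}  B6 = {1, 6}
Tree: B1–B2, B2–B3, B3–B4, B4–B5, B5–B6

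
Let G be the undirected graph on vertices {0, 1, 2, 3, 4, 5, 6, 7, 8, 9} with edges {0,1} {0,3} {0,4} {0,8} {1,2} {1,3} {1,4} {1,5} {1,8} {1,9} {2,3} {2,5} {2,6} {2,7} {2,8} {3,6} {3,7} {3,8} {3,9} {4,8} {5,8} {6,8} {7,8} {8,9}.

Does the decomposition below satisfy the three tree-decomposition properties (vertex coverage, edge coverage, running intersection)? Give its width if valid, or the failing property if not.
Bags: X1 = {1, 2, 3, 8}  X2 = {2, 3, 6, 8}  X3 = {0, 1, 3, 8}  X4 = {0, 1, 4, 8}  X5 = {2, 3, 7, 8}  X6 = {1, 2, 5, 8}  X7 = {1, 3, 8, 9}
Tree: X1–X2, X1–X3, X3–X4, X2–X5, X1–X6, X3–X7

Checking the three conditions: (i) the bags cover all of {0, 1, 2, 3, 4, 5, 6, 7, 8, 9}; (ii) for each edge, some bag contains both endpoints; (iii) the bags containing any fixed vertex form a subtree. All hold, so the decomposition is valid with width 4 − 1 = 3.

Yes; width 3.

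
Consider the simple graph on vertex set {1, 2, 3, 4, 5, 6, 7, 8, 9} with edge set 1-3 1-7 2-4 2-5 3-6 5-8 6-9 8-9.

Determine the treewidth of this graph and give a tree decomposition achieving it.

Each bag holds 2 vertices, so the decomposition has width 1, which upper-bounds the treewidth. Since G has at least one edge (e.g. 7–1), it is not an edgeless graph, so tw(G) ≥ 1. Combining the bounds, tw(G) = 1.

Treewidth 1.
One such decomposition:
Bags: B1 = {1, 7}  B2 = {1, 3}  B3 = {3, 6}  B4 = {6, 9}  B5 = {8, 9}  B6 = {5, 8}  B7 = {2, 5}  B8 = {2, 4}
Tree: B1–B2, B2–B3, B3–B4, B4–B5, B5–B6, B6–B7, B7–B8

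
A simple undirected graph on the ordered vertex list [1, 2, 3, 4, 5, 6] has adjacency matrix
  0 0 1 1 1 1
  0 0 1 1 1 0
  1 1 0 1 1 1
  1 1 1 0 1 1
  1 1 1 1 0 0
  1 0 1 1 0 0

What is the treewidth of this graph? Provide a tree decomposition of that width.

The largest bag has 4 vertices, giving width 3; this decomposition certifies tw(G) ≤ 3. On the other hand G contains the 4-clique {1, 3, 4, 5}. A clique must lie in a single bag of any decomposition, so no decomposition can have width below 3. Combining the bounds, tw(G) = 3.

Treewidth 3.
Bags: B1 = {1, 3, 4, 5}  B2 = {1, 3, 4, 6}  B3 = {2, 3, 4, 5}
Tree: B1–B2, B1–B3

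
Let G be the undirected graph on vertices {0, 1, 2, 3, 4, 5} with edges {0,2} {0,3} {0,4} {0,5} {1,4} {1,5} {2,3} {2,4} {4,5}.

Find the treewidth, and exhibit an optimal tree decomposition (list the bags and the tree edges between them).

Treewidth 2.
Bags: B1 = {1, 4, 5}  B2 = {0, 4, 5}  B3 = {0, 2, 4}  B4 = {0, 2, 3}
Tree: B1–B2, B2–B3, B3–B4

Each bag holds 3 vertices, so the decomposition has width 2, which upper-bounds the treewidth. Conversely, {0, 2, 3} is a clique of size 3, and the vertices of any clique must share a bag in every tree decomposition; so some bag has ≥ 3 vertices and tw(G) ≥ 2. The upper and lower bounds meet at 2, so that is the treewidth.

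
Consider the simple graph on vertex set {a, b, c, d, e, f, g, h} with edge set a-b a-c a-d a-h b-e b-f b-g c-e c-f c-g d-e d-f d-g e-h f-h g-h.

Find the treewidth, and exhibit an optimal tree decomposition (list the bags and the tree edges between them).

The largest bag has 5 vertices, giving width 4; this decomposition certifies tw(G) ≤ 4. For the lower bound: the 5 vertex sets {b,e}, {f,h}, {a,c}, {g}, {d} are disjoint, each induces a connected subgraph, and every pair is joined by at least one edge of G. Contracting each set to a single vertex therefore yields K_{5} as a minor, and since treewidth is minor-monotone, tw(G) ≥ tw(K_{5}) = 4. Combining the bounds, tw(G) = 4.

Treewidth 4.
Bags: B1 = {a, b, e, f, g}  B2 = {a, e, f, g, h}  B3 = {a, c, e, f, g}  B4 = {a, d, e, f, g}
Tree: B1–B2, B2–B3, B3–B4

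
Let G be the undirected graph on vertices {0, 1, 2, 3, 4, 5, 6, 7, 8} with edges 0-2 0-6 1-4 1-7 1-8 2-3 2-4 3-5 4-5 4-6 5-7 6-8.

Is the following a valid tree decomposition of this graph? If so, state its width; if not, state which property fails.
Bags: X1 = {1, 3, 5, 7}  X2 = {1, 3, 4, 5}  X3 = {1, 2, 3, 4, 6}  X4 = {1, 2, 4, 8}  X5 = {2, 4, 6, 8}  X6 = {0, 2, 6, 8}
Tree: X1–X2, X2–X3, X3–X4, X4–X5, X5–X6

A tree decomposition must satisfy three properties: every vertex lies in some bag; for every edge, both endpoints lie together in some bag; and for every vertex, the bags containing it form a connected subtree. Here bags containing vertex 6 are not connected in the tree, so the decomposition is invalid.

No — bags containing vertex 6 are not connected in the tree.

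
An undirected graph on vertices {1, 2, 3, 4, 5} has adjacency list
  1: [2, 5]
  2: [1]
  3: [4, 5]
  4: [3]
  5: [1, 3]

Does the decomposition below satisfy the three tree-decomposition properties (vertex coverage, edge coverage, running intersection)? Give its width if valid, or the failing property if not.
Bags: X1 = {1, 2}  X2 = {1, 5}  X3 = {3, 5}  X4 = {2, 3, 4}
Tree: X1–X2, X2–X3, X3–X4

A tree decomposition must satisfy three properties: every vertex lies in some bag; for every edge, both endpoints lie together in some bag; and for every vertex, the bags containing it form a connected subtree. Here bags containing vertex 2 are not connected in the tree, so the decomposition is invalid.

No — bags containing vertex 2 are not connected in the tree.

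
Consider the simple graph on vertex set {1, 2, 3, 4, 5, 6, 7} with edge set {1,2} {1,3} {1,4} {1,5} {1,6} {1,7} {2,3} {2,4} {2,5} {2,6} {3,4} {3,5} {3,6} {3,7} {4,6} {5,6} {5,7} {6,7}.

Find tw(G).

A width-4 tree decomposition is:
Bags: B1 = {1, 2, 3, 4, 6}  B2 = {1, 2, 3, 5, 6}  B3 = {1, 3, 5, 6, 7}
Tree: B1–B2, B2–B3
Each bag holds 5 vertices, so the decomposition has width 4, which upper-bounds the treewidth. On the other hand G contains the 5-clique {1, 2, 3, 4, 6}. A clique must lie in a single bag of any decomposition, so no decomposition can have width below 4. The upper and lower bounds meet at 4, so that is the treewidth.

4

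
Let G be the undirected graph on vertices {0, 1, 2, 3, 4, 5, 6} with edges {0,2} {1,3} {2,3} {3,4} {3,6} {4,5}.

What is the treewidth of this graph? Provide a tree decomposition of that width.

Every bag has size at most 2, so the width is 2 − 1 = 1 and tw(G) ≤ 1. Since G has at least one edge (e.g. 3–1), it is not an edgeless graph, so tw(G) ≥ 1. Combining the bounds, tw(G) = 1.

Treewidth 1.
Bags: B1 = {1, 3}  B2 = {3, 4}  B3 = {2, 3}  B4 = {4, 5}  B5 = {0, 2}  B6 = {3, 6}
Tree: B1–B2, B1–B3, B2–B4, B3–B5, B1–B6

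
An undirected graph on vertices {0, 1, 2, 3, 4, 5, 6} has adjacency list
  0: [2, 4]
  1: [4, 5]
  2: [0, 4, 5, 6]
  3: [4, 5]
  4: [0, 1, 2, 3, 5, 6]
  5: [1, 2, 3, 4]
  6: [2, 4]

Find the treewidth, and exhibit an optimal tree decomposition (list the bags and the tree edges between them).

Treewidth 2.
Bags: B1 = {3, 4, 5}  B2 = {2, 4, 5}  B3 = {2, 4, 6}  B4 = {0, 2, 4}  B5 = {1, 4, 5}
Tree: B1–B2, B2–B3, B3–B4, B1–B5

The largest bag has 3 vertices, giving width 2; this decomposition certifies tw(G) ≤ 2. On the other hand G contains the 3-clique {1, 4, 5}. A clique must lie in a single bag of any decomposition, so no decomposition can have width below 2. Combining the bounds, tw(G) = 2.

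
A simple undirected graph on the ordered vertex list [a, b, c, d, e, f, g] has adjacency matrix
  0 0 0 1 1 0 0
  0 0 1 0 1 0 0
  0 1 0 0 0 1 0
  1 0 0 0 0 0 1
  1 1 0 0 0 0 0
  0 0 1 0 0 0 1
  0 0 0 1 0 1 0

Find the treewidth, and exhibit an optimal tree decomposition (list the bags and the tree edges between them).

Treewidth 2.
One optimal decomposition is:
Bags: B1 = {a, b, e}  B2 = {a, b, c}  B3 = {a, c, f}  B4 = {a, f, g}  B5 = {a, d, g}
Tree: B1–B2, B2–B3, B3–B4, B4–B5

The largest bag has 3 vertices, giving width 2; this decomposition certifies tw(G) ≤ 2. Since a–e–b–c–f–g–d–a is a cycle in G, G is not acyclic. Forests are exactly the graphs of treewidth ≤ 1, so tw(G) ≥ 2. Hence tw(G) = 2 exactly.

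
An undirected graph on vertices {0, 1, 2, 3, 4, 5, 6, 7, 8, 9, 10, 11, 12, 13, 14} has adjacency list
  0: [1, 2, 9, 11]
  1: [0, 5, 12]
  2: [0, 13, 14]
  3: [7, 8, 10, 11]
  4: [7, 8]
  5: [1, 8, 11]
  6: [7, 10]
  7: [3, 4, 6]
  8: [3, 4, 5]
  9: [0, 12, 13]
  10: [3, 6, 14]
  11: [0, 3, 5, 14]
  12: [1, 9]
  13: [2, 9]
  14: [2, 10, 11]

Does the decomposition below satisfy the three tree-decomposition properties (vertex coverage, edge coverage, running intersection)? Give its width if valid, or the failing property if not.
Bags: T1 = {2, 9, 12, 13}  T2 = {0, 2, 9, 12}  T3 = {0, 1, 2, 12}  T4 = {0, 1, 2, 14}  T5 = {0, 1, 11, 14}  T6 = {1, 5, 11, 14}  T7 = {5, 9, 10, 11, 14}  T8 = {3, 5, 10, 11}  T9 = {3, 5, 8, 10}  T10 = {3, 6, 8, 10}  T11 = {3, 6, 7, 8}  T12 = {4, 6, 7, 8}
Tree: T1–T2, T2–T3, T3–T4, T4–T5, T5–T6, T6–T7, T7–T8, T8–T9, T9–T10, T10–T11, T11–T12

No — bags containing vertex 9 are not connected in the tree.

A tree decomposition must satisfy three properties: every vertex lies in some bag; for every edge, both endpoints lie together in some bag; and for every vertex, the bags containing it form a connected subtree. Here bags containing vertex 9 are not connected in the tree, so the decomposition is invalid.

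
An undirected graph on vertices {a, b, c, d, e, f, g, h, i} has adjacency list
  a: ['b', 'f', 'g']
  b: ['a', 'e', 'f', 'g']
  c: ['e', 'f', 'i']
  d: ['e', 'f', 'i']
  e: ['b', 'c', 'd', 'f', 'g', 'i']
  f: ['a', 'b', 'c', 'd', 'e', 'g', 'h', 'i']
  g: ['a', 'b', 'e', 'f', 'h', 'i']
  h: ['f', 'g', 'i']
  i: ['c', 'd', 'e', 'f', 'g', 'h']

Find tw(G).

A width-3 tree decomposition is:
Bags: B1 = {e, f, g, i}  B2 = {b, e, f, g}  B3 = {f, g, h, i}  B4 = {a, b, f, g}  B5 = {d, e, f, i}  B6 = {c, e, f, i}
Tree: B1–B2, B1–B3, B2–B4, B1–B5, B5–B6
Each bag holds 4 vertices, so the decomposition has width 3, which upper-bounds the treewidth. Conversely, {d, e, f, i} is a clique of size 4, and the vertices of any clique must share a bag in every tree decomposition; so some bag has ≥ 4 vertices and tw(G) ≥ 3. Therefore the treewidth is 3.

3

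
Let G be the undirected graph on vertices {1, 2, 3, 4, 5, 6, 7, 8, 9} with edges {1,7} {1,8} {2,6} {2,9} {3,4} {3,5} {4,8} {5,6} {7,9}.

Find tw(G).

2

A width-2 tree decomposition is:
Bags: B1 = {1, 7, 8}  B2 = {7, 8, 9}  B3 = {2, 8, 9}  B4 = {2, 6, 8}  B5 = {5, 6, 8}  B6 = {3, 5, 8}  B7 = {3, 4, 8}
Tree: B1–B2, B2–B3, B3–B4, B4–B5, B5–B6, B6–B7
The largest bag has 3 vertices, giving width 2; this decomposition certifies tw(G) ≤ 2. Since 8–1–7–9–2–6–5–3–4–8 is a cycle in G, G is not acyclic. Forests are exactly the graphs of treewidth ≤ 1, so tw(G) ≥ 2. Hence tw(G) = 2 exactly.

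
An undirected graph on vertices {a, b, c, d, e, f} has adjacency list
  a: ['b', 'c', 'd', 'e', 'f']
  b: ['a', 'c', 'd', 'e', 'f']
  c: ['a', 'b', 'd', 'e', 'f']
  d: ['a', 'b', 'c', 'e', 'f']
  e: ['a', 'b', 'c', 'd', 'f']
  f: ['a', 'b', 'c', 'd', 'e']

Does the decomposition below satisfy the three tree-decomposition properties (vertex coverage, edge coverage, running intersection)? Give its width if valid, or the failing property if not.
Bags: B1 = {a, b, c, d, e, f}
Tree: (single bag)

Yes; width 5.

Checking the three conditions: (i) the bags cover all of {a, b, c, d, e, f}; (ii) for each edge, some bag contains both endpoints; (iii) the bags containing any fixed vertex form a subtree. All hold, so the decomposition is valid with width 6 − 1 = 5.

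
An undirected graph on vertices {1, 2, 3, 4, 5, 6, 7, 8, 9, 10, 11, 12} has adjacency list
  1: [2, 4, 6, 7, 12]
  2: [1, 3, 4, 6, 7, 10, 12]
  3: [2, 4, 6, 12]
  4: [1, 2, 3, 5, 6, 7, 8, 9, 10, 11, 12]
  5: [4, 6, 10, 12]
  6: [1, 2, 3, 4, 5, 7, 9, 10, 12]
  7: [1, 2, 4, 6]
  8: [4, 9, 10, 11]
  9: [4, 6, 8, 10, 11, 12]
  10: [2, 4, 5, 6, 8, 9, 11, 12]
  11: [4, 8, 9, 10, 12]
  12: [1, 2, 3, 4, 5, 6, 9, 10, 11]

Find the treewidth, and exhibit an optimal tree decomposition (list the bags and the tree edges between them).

The largest bag has 5 vertices, giving width 4; this decomposition certifies tw(G) ≤ 4. For the lower bound, the 5 vertices {4, 8, 9, 10, 11} are pairwise adjacent, and any tree decomposition puts a clique entirely inside one bag — forcing width ≥ 4. The upper and lower bounds meet at 4, so that is the treewidth.

Treewidth 4.
One such decomposition:
Bags: B1 = {1, 2, 4, 6, 12}  B2 = {2, 4, 6, 10, 12}  B3 = {2, 3, 4, 6, 12}  B4 = {4, 6, 9, 10, 12}  B5 = {4, 9, 10, 11, 12}  B6 = {4, 5, 6, 10, 12}  B7 = {4, 8, 9, 10, 11}  B8 = {1, 2, 4, 6, 7}
Tree: B1–B2, B1–B3, B2–B4, B4–B5, B2–B6, B5–B7, B1–B8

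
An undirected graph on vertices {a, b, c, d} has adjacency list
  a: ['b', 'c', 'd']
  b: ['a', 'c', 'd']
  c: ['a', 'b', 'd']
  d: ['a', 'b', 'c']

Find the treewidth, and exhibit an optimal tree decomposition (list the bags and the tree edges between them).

With just one bag of size 4, the width is 4 − 1 = 3, so tw(G) ≤ 3. Conversely, {a, b, c, d} is a clique of size 4, and the vertices of any clique must share a bag in every tree decomposition; so some bag has ≥ 4 vertices and tw(G) ≥ 3. The upper and lower bounds meet at 3, so that is the treewidth.

Treewidth 3.
One such decomposition:
Bags: B1 = {a, b, c, d}
Tree: (single bag)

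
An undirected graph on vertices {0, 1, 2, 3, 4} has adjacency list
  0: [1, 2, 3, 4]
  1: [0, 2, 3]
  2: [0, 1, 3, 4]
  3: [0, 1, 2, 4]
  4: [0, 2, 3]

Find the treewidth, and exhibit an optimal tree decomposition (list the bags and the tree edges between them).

Every bag has size at most 4, so the width is 4 − 1 = 3 and tw(G) ≤ 3. On the other hand G contains the 4-clique {0, 1, 2, 3}. A clique must lie in a single bag of any decomposition, so no decomposition can have width below 3. Therefore the treewidth is 3.

Treewidth 3.
One optimal decomposition is:
Bags: B1 = {0, 1, 2, 3}  B2 = {0, 2, 3, 4}
Tree: B1–B2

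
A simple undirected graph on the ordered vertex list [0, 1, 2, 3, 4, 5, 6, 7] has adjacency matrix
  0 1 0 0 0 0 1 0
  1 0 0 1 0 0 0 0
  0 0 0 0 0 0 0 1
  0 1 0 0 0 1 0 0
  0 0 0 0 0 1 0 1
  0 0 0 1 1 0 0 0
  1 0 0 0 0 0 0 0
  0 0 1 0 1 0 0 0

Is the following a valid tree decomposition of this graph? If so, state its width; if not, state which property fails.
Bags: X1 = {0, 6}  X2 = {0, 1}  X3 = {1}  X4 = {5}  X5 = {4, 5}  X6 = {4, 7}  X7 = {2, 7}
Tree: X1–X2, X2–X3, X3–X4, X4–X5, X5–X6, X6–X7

A tree decomposition must satisfy three properties: every vertex lies in some bag; for every edge, both endpoints lie together in some bag; and for every vertex, the bags containing it form a connected subtree. Here vertex 3 appears in no bag, so the decomposition is invalid.

No — vertex 3 appears in no bag.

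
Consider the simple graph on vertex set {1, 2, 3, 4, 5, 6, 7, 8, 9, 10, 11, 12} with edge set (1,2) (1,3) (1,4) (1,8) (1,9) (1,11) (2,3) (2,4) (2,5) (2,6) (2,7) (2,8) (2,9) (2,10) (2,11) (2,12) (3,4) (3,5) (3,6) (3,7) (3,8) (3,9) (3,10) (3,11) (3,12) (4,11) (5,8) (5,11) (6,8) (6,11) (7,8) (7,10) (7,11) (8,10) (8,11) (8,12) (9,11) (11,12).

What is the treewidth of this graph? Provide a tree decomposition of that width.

Treewidth 4.
Bags: B1 = {2, 3, 8, 11, 12}  B2 = {1, 2, 3, 8, 11}  B3 = {1, 2, 3, 4, 11}  B4 = {2, 3, 7, 8, 11}  B5 = {1, 2, 3, 9, 11}  B6 = {2, 3, 7, 8, 10}  B7 = {2, 3, 5, 8, 11}  B8 = {2, 3, 6, 8, 11}
Tree: B1–B2, B2–B3, B2–B4, B3–B5, B4–B6, B2–B7, B7–B8

The largest bag has 5 vertices, giving width 4; this decomposition certifies tw(G) ≤ 4. On the other hand G contains the 5-clique {2, 3, 7, 8, 10}. A clique must lie in a single bag of any decomposition, so no decomposition can have width below 4. Combining the bounds, tw(G) = 4.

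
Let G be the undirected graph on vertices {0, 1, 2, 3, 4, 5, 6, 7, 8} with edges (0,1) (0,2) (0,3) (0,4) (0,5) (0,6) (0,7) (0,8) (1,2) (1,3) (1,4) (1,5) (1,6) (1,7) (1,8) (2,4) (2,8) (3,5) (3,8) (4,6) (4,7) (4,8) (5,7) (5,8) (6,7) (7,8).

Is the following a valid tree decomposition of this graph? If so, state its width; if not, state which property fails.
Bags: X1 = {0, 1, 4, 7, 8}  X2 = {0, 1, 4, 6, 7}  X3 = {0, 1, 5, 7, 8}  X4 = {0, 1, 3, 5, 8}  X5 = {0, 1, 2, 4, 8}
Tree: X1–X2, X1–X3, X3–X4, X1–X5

Every vertex of G appears in some bag (union = {0, 1, 2, 3, 4, 5, 6, 7, 8}); every edge is covered by a bag; and for each vertex v the set of bags containing v is connected in the bag tree. The decomposition is therefore valid. The largest bag has 5 vertices, so the width is 4.

Yes; width 4.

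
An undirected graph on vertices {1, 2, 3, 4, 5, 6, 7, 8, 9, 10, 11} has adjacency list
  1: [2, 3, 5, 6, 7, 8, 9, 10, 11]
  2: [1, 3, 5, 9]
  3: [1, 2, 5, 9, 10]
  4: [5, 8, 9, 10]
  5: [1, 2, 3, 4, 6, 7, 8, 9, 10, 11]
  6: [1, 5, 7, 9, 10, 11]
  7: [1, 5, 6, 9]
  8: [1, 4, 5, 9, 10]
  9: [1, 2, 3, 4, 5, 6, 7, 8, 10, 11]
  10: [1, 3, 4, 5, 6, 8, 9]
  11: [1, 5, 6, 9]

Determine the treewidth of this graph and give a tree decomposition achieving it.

Every bag has size at most 5, so the width is 5 − 1 = 4 and tw(G) ≤ 4. On the other hand G contains the 5-clique {1, 5, 8, 9, 10}. A clique must lie in a single bag of any decomposition, so no decomposition can have width below 4. Combining the bounds, tw(G) = 4.

Treewidth 4.
One such decomposition:
Bags: B1 = {1, 5, 8, 9, 10}  B2 = {1, 5, 6, 9, 10}  B3 = {1, 5, 6, 9, 11}  B4 = {1, 3, 5, 9, 10}  B5 = {4, 5, 8, 9, 10}  B6 = {1, 5, 6, 7, 9}  B7 = {1, 2, 3, 5, 9}
Tree: B1–B2, B2–B3, B2–B4, B1–B5, B2–B6, B4–B7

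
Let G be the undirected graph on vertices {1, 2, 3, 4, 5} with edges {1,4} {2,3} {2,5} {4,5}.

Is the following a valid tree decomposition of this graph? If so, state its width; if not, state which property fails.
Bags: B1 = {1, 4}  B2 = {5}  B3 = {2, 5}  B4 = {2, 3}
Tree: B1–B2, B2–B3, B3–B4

No — edge (4,5) lies in no bag.

A tree decomposition must satisfy three properties: every vertex lies in some bag; for every edge, both endpoints lie together in some bag; and for every vertex, the bags containing it form a connected subtree. Here edge (4,5) lies in no bag, so the decomposition is invalid.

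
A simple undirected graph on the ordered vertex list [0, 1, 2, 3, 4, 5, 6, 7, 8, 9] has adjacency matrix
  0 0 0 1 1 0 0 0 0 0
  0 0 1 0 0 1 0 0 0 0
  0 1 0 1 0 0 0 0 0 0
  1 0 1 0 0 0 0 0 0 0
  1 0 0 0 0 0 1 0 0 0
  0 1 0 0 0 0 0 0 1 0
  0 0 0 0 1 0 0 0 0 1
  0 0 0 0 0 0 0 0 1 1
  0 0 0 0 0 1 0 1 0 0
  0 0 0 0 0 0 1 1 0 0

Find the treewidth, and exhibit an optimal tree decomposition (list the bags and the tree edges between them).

Treewidth 2.
Bags: B1 = {5, 7, 8}  B2 = {1, 5, 7}  B3 = {1, 2, 7}  B4 = {2, 3, 7}  B5 = {0, 3, 7}  B6 = {0, 4, 7}  B7 = {4, 6, 7}  B8 = {6, 7, 9}
Tree: B1–B2, B2–B3, B3–B4, B4–B5, B5–B6, B6–B7, B7–B8

Every bag has size at most 3, so the width is 3 − 1 = 2 and tw(G) ≤ 2. The edges 7–8–5–1–2–3–0–4–6–9–7 form a cycle, so G is not a tree and its treewidth is at least 2. Combining the bounds, tw(G) = 2.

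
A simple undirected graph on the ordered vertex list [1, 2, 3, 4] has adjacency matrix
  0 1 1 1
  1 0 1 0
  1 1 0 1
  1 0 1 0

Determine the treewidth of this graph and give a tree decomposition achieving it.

Treewidth 2.
One optimal decomposition is:
Bags: B1 = {1, 2, 3}  B2 = {1, 3, 4}
Tree: B1–B2

Every bag has size at most 3, so the width is 3 − 1 = 2 and tw(G) ≤ 2. Conversely, {1, 2, 3} is a clique of size 3, and the vertices of any clique must share a bag in every tree decomposition; so some bag has ≥ 3 vertices and tw(G) ≥ 2. Combining the bounds, tw(G) = 2.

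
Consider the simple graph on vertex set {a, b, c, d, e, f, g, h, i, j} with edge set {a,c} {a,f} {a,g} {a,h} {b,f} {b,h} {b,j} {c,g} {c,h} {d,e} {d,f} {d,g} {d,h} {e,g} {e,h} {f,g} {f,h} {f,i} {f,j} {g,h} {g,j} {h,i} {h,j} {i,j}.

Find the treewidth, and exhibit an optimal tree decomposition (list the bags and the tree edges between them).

Each bag holds 4 vertices, so the decomposition has width 3, which upper-bounds the treewidth. On the other hand G contains the 4-clique {d, e, g, h}. A clique must lie in a single bag of any decomposition, so no decomposition can have width below 3. The upper and lower bounds meet at 3, so that is the treewidth.

Treewidth 3.
One optimal decomposition is:
Bags: B1 = {d, f, g, h}  B2 = {a, f, g, h}  B3 = {a, c, g, h}  B4 = {f, g, h, j}  B5 = {d, e, g, h}  B6 = {f, h, i, j}  B7 = {b, f, h, j}
Tree: B1–B2, B2–B3, B1–B4, B1–B5, B4–B6, B6–B7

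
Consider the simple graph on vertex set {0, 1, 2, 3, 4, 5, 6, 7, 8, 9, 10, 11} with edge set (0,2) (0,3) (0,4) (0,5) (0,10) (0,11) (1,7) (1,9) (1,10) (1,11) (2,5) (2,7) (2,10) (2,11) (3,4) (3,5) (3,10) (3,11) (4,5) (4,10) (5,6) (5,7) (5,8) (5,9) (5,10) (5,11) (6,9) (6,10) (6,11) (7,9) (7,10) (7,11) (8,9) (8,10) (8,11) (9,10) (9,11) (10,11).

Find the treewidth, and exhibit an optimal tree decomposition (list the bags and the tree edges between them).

Every bag has size at most 5, so the width is 5 − 1 = 4 and tw(G) ≤ 4. Conversely, {1, 7, 9, 10, 11} is a clique of size 5, and the vertices of any clique must share a bag in every tree decomposition; so some bag has ≥ 5 vertices and tw(G) ≥ 4. Therefore the treewidth is 4.

Treewidth 4.
Bags: B1 = {2, 5, 7, 10, 11}  B2 = {5, 7, 9, 10, 11}  B3 = {1, 7, 9, 10, 11}  B4 = {0, 2, 5, 10, 11}  B5 = {0, 3, 5, 10, 11}  B6 = {5, 8, 9, 10, 11}  B7 = {5, 6, 9, 10, 11}  B8 = {0, 3, 4, 5, 10}
Tree: B1–B2, B2–B3, B1–B4, B4–B5, B2–B6, B2–B7, B5–B8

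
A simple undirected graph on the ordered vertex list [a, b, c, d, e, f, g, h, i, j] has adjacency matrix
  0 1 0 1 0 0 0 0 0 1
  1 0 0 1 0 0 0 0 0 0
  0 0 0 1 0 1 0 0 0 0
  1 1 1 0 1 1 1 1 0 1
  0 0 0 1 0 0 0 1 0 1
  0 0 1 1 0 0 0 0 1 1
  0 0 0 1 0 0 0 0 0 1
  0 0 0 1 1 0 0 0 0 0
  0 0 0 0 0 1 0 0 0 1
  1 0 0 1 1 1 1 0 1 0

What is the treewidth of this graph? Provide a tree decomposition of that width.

Each bag holds 3 vertices, so the decomposition has width 2, which upper-bounds the treewidth. On the other hand G contains the 3-clique {d, g, j}. A clique must lie in a single bag of any decomposition, so no decomposition can have width below 2. Therefore the treewidth is 2.

Treewidth 2.
Bags: B1 = {d, f, j}  B2 = {f, i, j}  B3 = {d, e, j}  B4 = {a, d, j}  B5 = {d, g, j}  B6 = {c, d, f}  B7 = {d, e, h}  B8 = {a, b, d}
Tree: B1–B2, B1–B3, B3–B4, B3–B5, B1–B6, B3–B7, B4–B8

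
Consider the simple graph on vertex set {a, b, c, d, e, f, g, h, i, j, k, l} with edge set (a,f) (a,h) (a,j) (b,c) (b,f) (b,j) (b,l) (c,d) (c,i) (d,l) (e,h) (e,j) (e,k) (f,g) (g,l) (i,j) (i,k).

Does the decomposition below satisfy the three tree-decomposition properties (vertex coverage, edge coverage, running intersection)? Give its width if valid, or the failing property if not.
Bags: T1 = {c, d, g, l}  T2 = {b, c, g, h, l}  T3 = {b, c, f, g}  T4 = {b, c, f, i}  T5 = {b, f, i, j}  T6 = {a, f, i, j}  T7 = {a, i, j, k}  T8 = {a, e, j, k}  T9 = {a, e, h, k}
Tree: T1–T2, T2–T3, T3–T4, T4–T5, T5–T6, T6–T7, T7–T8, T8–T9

No — bags containing vertex h are not connected in the tree.

A tree decomposition must satisfy three properties: every vertex lies in some bag; for every edge, both endpoints lie together in some bag; and for every vertex, the bags containing it form a connected subtree. Here bags containing vertex h are not connected in the tree, so the decomposition is invalid.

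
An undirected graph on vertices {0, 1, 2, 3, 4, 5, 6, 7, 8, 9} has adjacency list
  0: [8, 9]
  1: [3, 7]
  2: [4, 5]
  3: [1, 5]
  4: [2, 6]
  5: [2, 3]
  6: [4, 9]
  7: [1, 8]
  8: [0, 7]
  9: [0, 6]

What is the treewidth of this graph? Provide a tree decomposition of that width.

Treewidth 2.
One such decomposition:
Bags: B1 = {2, 3, 5}  B2 = {2, 3, 4}  B3 = {3, 4, 6}  B4 = {3, 6, 9}  B5 = {0, 3, 9}  B6 = {0, 3, 8}  B7 = {3, 7, 8}  B8 = {1, 3, 7}
Tree: B1–B2, B2–B3, B3–B4, B4–B5, B5–B6, B6–B7, B7–B8

Each bag holds 3 vertices, so the decomposition has width 2, which upper-bounds the treewidth. Since 3–5–2–4–6–9–0–8–7–1–3 is a cycle in G, G is not acyclic. Forests are exactly the graphs of treewidth ≤ 1, so tw(G) ≥ 2. Combining the bounds, tw(G) = 2.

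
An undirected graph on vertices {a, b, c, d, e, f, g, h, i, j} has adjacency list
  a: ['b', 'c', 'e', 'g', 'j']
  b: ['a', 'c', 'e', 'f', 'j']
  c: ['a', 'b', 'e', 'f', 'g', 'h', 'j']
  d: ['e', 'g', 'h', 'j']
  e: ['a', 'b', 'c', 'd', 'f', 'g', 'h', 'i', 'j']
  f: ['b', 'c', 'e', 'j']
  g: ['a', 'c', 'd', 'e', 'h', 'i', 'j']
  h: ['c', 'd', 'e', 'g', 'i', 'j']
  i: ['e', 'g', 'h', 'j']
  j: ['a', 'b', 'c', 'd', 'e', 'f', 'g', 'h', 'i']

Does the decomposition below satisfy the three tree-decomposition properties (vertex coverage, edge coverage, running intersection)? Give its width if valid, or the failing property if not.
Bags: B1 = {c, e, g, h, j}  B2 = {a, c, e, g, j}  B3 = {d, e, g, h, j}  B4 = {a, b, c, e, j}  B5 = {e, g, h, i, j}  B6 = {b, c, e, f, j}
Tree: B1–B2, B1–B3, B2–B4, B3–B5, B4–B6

Checking the three conditions: (i) the bags cover all of {a, b, c, d, e, f, g, h, i, j}; (ii) for each edge, some bag contains both endpoints; (iii) the bags containing any fixed vertex form a subtree. All hold, so the decomposition is valid with width 5 − 1 = 4.

Yes; width 4.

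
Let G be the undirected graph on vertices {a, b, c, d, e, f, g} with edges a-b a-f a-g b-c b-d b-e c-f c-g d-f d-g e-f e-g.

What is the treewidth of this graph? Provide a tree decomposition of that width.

Each bag holds 4 vertices, so the decomposition has width 3, which upper-bounds the treewidth. For the lower bound: the 4 vertex sets {a,g}, {b,c}, {f}, {e} are disjoint, each induces a connected subgraph, and every pair is joined by at least one edge of G. Contracting each set to a single vertex therefore yields K_{4} as a minor, and since treewidth is minor-monotone, tw(G) ≥ tw(K_{4}) = 3. Combining the bounds, tw(G) = 3.

Treewidth 3.
Bags: B1 = {a, b, f, g}  B2 = {b, c, f, g}  B3 = {b, e, f, g}  B4 = {b, d, f, g}
Tree: B1–B2, B2–B3, B3–B4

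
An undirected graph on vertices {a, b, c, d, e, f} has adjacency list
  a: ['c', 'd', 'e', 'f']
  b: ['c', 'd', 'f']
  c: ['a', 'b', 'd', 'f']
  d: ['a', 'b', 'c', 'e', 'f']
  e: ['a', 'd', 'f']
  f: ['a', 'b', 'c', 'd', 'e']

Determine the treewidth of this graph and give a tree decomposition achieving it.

Each bag holds 4 vertices, so the decomposition has width 3, which upper-bounds the treewidth. On the other hand G contains the 4-clique {a, d, e, f}. A clique must lie in a single bag of any decomposition, so no decomposition can have width below 3. The upper and lower bounds meet at 3, so that is the treewidth.

Treewidth 3.
One optimal decomposition is:
Bags: B1 = {a, c, d, f}  B2 = {a, d, e, f}  B3 = {b, c, d, f}
Tree: B1–B2, B1–B3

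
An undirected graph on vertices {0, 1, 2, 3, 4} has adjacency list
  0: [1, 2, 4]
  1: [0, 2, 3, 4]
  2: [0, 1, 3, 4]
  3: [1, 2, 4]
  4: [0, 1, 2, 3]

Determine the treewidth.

A width-3 tree decomposition is:
Bags: B1 = {0, 1, 2, 4}  B2 = {1, 2, 3, 4}
Tree: B1–B2
Every bag has size at most 4, so the width is 4 − 1 = 3 and tw(G) ≤ 3. On the other hand G contains the 4-clique {0, 1, 2, 4}. A clique must lie in a single bag of any decomposition, so no decomposition can have width below 3. Hence tw(G) = 3 exactly.

3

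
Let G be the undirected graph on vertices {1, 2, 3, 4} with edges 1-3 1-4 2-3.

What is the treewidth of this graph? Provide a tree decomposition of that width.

Treewidth 1.
Bags: B1 = {1, 3}  B2 = {2, 3}  B3 = {1, 4}
Tree: B1–B2, B1–B3

Each bag holds 2 vertices, so the decomposition has width 1, which upper-bounds the treewidth. Since G has at least one edge (e.g. 1–3), it is not an edgeless graph, so tw(G) ≥ 1. Hence tw(G) = 1 exactly.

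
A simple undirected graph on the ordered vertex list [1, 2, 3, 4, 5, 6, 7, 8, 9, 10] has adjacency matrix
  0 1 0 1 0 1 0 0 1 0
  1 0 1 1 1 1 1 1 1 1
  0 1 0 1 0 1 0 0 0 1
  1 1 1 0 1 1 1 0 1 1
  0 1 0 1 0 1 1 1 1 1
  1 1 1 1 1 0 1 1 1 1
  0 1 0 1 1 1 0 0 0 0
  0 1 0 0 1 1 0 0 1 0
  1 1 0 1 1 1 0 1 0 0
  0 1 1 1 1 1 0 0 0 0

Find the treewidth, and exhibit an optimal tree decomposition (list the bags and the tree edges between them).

The largest bag has 5 vertices, giving width 4; this decomposition certifies tw(G) ≤ 4. For the lower bound, the 5 vertices {2, 5, 6, 8, 9} are pairwise adjacent, and any tree decomposition puts a clique entirely inside one bag — forcing width ≥ 4. Hence tw(G) = 4 exactly.

Treewidth 4.
One optimal decomposition is:
Bags: B1 = {2, 3, 4, 6, 10}  B2 = {2, 4, 5, 6, 10}  B3 = {2, 4, 5, 6, 9}  B4 = {2, 5, 6, 8, 9}  B5 = {1, 2, 4, 6, 9}  B6 = {2, 4, 5, 6, 7}
Tree: B1–B2, B2–B3, B3–B4, B3–B5, B3–B6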